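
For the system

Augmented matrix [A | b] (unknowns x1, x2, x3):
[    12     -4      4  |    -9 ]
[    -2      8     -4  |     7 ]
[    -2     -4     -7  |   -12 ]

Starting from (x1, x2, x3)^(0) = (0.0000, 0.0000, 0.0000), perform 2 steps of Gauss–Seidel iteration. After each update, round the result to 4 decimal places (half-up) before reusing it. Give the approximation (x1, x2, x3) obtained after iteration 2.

Iteration 1:
  x1 = (-9 - (-4)·0.0000 - (4)·0.0000) / (12) = -0.7500
  x2 = (7 - (-2)·-0.7500 - (-4)·0.0000) / (8) = 0.6875
  x3 = (-12 - (-2)·-0.7500 - (-4)·0.6875) / (-7) = 1.5357
Iteration 2:
  x1 = (-9 - (-4)·0.6875 - (4)·1.5357) / (12) = -1.0327
  x2 = (7 - (-2)·-1.0327 - (-4)·1.5357) / (8) = 1.3847
  x3 = (-12 - (-2)·-1.0327 - (-4)·1.3847) / (-7) = 1.2181

(-1.0327, 1.3847, 1.2181)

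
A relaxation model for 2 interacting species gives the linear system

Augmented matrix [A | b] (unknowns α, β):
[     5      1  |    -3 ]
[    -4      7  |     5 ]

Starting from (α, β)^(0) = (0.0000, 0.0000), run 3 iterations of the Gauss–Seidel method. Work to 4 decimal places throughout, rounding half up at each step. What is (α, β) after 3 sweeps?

(-0.6658, 0.3338)

Iteration 1:
  α = (-3 - (1)·0.0000) / (5) = -0.6000
  β = (5 - (-4)·-0.6000) / (7) = 0.3714
Iteration 2:
  α = (-3 - (1)·0.3714) / (5) = -0.6743
  β = (5 - (-4)·-0.6743) / (7) = 0.3290
Iteration 3:
  α = (-3 - (1)·0.3290) / (5) = -0.6658
  β = (5 - (-4)·-0.6658) / (7) = 0.3338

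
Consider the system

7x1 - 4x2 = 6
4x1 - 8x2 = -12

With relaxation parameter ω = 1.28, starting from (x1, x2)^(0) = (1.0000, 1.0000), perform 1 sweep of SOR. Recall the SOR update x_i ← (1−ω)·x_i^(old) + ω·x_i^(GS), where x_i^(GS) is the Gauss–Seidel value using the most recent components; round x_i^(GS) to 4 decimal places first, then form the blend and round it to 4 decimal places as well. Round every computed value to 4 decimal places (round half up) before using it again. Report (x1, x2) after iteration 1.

Iteration 1:
  x1: GS value = (6 - (-4)·1.0000) / (7) = 1.4286;  x1 ← (1−ω)·1.0000 + ω·1.4286 = 1.5486
  x2: GS value = (-12 - (4)·1.5486) / (-8) = 2.2743;  x2 ← (1−ω)·1.0000 + ω·2.2743 = 2.6311

(1.5486, 2.6311)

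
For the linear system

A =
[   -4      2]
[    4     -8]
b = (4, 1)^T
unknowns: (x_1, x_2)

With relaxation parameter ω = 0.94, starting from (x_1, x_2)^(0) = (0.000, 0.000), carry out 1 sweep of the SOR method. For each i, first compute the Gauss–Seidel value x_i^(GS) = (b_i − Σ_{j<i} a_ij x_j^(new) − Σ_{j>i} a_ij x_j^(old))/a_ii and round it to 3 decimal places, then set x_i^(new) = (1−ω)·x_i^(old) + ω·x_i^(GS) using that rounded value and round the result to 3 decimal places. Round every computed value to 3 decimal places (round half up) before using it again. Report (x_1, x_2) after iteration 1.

Iteration 1:
  x_1: GS value = (4 - (2)·0.000) / (-4) = -1.000;  x_1 ← (1−ω)·0.000 + ω·-1.000 = -0.940
  x_2: GS value = (1 - (4)·-0.940) / (-8) = -0.595;  x_2 ← (1−ω)·0.000 + ω·-0.595 = -0.559

(-0.940, -0.559)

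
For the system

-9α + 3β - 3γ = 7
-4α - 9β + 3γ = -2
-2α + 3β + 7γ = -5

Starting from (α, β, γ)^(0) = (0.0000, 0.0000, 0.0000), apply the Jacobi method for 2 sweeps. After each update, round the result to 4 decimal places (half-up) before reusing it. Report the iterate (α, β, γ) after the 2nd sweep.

Iteration 1:
  α = (7 - (3)·0.0000 - (-3)·0.0000) / (-9) = -0.7778
  β = (-2 - (-4)·0.0000 - (3)·0.0000) / (-9) = 0.2222
  γ = (-5 - (-2)·0.0000 - (3)·0.0000) / (7) = -0.7143
Iteration 2:
  α = (7 - (3)·0.2222 - (-3)·-0.7143) / (-9) = -0.4656
  β = (-2 - (-4)·-0.7778 - (3)·-0.7143) / (-9) = 0.3298
  γ = (-5 - (-2)·-0.7778 - (3)·0.2222) / (7) = -1.0317

(-0.4656, 0.3298, -1.0317)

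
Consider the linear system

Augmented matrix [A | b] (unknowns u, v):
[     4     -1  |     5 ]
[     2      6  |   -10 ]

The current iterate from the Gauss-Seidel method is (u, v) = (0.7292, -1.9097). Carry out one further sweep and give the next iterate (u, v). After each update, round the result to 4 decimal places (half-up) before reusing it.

One sweep:
  u = (5 - (-1)·-1.9097) / (4) = 0.7726
  v = (-10 - (2)·0.7726) / (6) = -1.9242

(0.7726, -1.9242)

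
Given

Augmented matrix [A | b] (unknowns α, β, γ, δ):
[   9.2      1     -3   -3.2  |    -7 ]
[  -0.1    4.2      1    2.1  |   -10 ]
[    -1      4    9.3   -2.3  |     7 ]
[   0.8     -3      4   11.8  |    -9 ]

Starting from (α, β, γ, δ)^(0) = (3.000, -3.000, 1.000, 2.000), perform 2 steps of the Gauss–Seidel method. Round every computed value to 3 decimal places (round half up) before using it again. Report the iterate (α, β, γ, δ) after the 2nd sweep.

(-0.371, -1.726, 0.790, -1.444)

Iteration 1:
  α = (-7 - (1)·-3.000 - (-3)·1.000 - (-3.2)·2.000) / (9.2) = 0.587
  β = (-10 - (-0.1)·0.587 - (1)·1.000 - (2.1)·2.000) / (4.2) = -3.605
  γ = (7 - (-1)·0.587 - (4)·-3.605 - (-2.3)·2.000) / (9.3) = 2.861
  δ = (-9 - (0.8)·0.587 - (-3)·-3.605 - (4)·2.861) / (11.8) = -2.689
Iteration 2:
  α = (-7 - (1)·-3.605 - (-3)·2.861 - (-3.2)·-2.689) / (9.2) = -0.371
  β = (-10 - (-0.1)·-0.371 - (1)·2.861 - (2.1)·-2.689) / (4.2) = -1.726
  γ = (7 - (-1)·-0.371 - (4)·-1.726 - (-2.3)·-2.689) / (9.3) = 0.790
  δ = (-9 - (0.8)·-0.371 - (-3)·-1.726 - (4)·0.790) / (11.8) = -1.444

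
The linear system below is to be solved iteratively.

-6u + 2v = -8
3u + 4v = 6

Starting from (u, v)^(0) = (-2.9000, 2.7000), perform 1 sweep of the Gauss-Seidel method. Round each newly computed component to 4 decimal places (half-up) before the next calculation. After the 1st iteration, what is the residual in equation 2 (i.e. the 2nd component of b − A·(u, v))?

Iteration 1:
  u = (-8 - (2)·2.7000) / (-6) = 2.2333
  v = (6 - (3)·2.2333) / (4) = -0.1750
Residual b − A·x = (5.7498, 0.0001)

0.0001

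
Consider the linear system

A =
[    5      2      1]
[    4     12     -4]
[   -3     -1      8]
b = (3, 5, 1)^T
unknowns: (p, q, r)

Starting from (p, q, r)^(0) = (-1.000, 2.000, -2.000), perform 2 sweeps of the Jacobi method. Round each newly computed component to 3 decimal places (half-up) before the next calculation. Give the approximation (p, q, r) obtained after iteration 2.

Iteration 1:
  p = (3 - (2)·2.000 - (1)·-2.000) / (5) = 0.200
  q = (5 - (4)·-1.000 - (-4)·-2.000) / (12) = 0.083
  r = (1 - (-3)·-1.000 - (-1)·2.000) / (8) = 0.000
Iteration 2:
  p = (3 - (2)·0.083 - (1)·0.000) / (5) = 0.567
  q = (5 - (4)·0.200 - (-4)·0.000) / (12) = 0.350
  r = (1 - (-3)·0.200 - (-1)·0.083) / (8) = 0.210

(0.567, 0.350, 0.210)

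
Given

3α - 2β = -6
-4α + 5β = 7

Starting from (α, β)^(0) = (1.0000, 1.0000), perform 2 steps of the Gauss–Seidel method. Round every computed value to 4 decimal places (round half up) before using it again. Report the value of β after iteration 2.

-0.0222

Iteration 1:
  α = (-6 - (-2)·1.0000) / (3) = -1.3333
  β = (7 - (-4)·-1.3333) / (5) = 0.3334
Iteration 2:
  α = (-6 - (-2)·0.3334) / (3) = -1.7777
  β = (7 - (-4)·-1.7777) / (5) = -0.0222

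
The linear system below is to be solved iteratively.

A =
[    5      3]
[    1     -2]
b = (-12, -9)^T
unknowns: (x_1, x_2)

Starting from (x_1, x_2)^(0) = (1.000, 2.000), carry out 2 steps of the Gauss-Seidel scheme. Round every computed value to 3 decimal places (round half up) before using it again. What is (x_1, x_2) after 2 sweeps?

Iteration 1:
  x_1 = (-12 - (3)·2.000) / (5) = -3.600
  x_2 = (-9 - (1)·-3.600) / (-2) = 2.700
Iteration 2:
  x_1 = (-12 - (3)·2.700) / (5) = -4.020
  x_2 = (-9 - (1)·-4.020) / (-2) = 2.490

(-4.020, 2.490)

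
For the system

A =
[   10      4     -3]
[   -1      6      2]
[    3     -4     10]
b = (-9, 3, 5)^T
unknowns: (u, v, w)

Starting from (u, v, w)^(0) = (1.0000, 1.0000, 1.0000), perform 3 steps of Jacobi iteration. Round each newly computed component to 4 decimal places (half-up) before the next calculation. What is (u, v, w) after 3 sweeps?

(-0.6733, 0.0467, 0.8093)

Iteration 1:
  u = (-9 - (4)·1.0000 - (-3)·1.0000) / (10) = -1.0000
  v = (3 - (-1)·1.0000 - (2)·1.0000) / (6) = 0.3333
  w = (5 - (3)·1.0000 - (-4)·1.0000) / (10) = 0.6000
Iteration 2:
  u = (-9 - (4)·0.3333 - (-3)·0.6000) / (10) = -0.8533
  v = (3 - (-1)·-1.0000 - (2)·0.6000) / (6) = 0.1333
  w = (5 - (3)·-1.0000 - (-4)·0.3333) / (10) = 0.9333
Iteration 3:
  u = (-9 - (4)·0.1333 - (-3)·0.9333) / (10) = -0.6733
  v = (3 - (-1)·-0.8533 - (2)·0.9333) / (6) = 0.0467
  w = (5 - (3)·-0.8533 - (-4)·0.1333) / (10) = 0.8093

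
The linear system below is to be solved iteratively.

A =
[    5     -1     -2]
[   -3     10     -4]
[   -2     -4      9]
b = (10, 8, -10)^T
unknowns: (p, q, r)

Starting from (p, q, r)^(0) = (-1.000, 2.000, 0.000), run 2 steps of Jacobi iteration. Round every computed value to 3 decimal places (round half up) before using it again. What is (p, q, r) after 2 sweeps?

Iteration 1:
  p = (10 - (-1)·2.000 - (-2)·0.000) / (5) = 2.400
  q = (8 - (-3)·-1.000 - (-4)·0.000) / (10) = 0.500
  r = (-10 - (-2)·-1.000 - (-4)·2.000) / (9) = -0.444
Iteration 2:
  p = (10 - (-1)·0.500 - (-2)·-0.444) / (5) = 1.922
  q = (8 - (-3)·2.400 - (-4)·-0.444) / (10) = 1.342
  r = (-10 - (-2)·2.400 - (-4)·0.500) / (9) = -0.356

(1.922, 1.342, -0.356)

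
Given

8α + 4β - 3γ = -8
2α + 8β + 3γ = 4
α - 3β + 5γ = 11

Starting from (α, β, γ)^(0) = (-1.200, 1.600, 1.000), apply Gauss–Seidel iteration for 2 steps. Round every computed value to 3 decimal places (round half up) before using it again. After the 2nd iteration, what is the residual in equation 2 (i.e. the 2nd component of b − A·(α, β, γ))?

2.482

Iteration 1:
  α = (-8 - (4)·1.600 - (-3)·1.000) / (8) = -1.425
  β = (4 - (2)·-1.425 - (3)·1.000) / (8) = 0.481
  γ = (11 - (1)·-1.425 - (-3)·0.481) / (5) = 2.774
Iteration 2:
  α = (-8 - (4)·0.481 - (-3)·2.774) / (8) = -0.200
  β = (4 - (2)·-0.200 - (3)·2.774) / (8) = -0.490
  γ = (11 - (1)·-0.200 - (-3)·-0.490) / (5) = 1.946
Residual b − A·x = (1.398, 2.482, 0.000)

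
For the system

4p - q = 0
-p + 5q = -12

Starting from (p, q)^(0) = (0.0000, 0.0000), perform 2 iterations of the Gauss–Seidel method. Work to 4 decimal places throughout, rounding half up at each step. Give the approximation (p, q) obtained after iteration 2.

Iteration 1:
  p = (0 - (-1)·0.0000) / (4) = 0.0000
  q = (-12 - (-1)·0.0000) / (5) = -2.4000
Iteration 2:
  p = (0 - (-1)·-2.4000) / (4) = -0.6000
  q = (-12 - (-1)·-0.6000) / (5) = -2.5200

(-0.6000, -2.5200)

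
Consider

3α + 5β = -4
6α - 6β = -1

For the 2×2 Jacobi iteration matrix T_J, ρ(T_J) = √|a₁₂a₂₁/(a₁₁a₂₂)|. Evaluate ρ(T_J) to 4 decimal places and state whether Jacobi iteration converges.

a₁₂a₂₁/(a₁₁a₂₂) = (5)·(6) / ((3)·(-6)) = -1.666667
ρ = √|-1.666667| = √1.666667 = 1.2910
ρ > 1, so Jacobi diverges

1.2910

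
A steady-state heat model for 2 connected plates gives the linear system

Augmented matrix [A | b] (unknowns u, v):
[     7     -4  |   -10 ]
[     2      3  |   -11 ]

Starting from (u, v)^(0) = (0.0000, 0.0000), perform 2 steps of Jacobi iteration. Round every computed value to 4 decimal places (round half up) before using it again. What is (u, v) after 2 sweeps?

Iteration 1:
  u = (-10 - (-4)·0.0000) / (7) = -1.4286
  v = (-11 - (2)·0.0000) / (3) = -3.6667
Iteration 2:
  u = (-10 - (-4)·-3.6667) / (7) = -3.5238
  v = (-11 - (2)·-1.4286) / (3) = -2.7143

(-3.5238, -2.7143)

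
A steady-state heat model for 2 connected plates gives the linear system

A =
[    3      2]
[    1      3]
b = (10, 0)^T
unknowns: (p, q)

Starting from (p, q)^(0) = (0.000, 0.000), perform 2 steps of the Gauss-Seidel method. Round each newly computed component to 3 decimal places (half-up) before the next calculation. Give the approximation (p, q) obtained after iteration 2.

Iteration 1:
  p = (10 - (2)·0.000) / (3) = 3.333
  q = (0 - (1)·3.333) / (3) = -1.111
Iteration 2:
  p = (10 - (2)·-1.111) / (3) = 4.074
  q = (0 - (1)·4.074) / (3) = -1.358

(4.074, -1.358)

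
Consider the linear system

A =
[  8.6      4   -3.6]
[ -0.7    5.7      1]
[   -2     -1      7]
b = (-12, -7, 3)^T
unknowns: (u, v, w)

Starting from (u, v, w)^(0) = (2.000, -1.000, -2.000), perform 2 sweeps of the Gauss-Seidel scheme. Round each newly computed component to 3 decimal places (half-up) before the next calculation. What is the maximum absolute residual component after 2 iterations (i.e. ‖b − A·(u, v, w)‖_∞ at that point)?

1.554

Iteration 1:
  u = (-12 - (4)·-1.000 - (-3.6)·-2.000) / (8.6) = -1.767
  v = (-7 - (-0.7)·-1.767 - (1)·-2.000) / (5.7) = -1.094
  w = (3 - (-2)·-1.767 - (-1)·-1.094) / (7) = -0.233
Iteration 2:
  u = (-12 - (4)·-1.094 - (-3.6)·-0.233) / (8.6) = -0.984
  v = (-7 - (-0.7)·-0.984 - (1)·-0.233) / (5.7) = -1.308
  w = (3 - (-2)·-0.984 - (-1)·-1.308) / (7) = -0.039
Residual b − A·x = (1.554, -0.194, -0.003); ∞-norm = 1.554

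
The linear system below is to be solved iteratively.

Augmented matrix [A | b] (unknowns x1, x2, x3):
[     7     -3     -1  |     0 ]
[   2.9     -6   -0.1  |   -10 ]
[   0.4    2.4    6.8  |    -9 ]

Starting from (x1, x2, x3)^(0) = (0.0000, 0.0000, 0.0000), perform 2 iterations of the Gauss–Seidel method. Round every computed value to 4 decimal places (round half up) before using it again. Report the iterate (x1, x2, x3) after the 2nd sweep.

(0.4412, 1.9118, -2.0242)

Iteration 1:
  x1 = (0 - (-3)·0.0000 - (-1)·0.0000) / (7) = 0.0000
  x2 = (-10 - (2.9)·0.0000 - (-0.1)·0.0000) / (-6) = 1.6667
  x3 = (-9 - (0.4)·0.0000 - (2.4)·1.6667) / (6.8) = -1.9118
Iteration 2:
  x1 = (0 - (-3)·1.6667 - (-1)·-1.9118) / (7) = 0.4412
  x2 = (-10 - (2.9)·0.4412 - (-0.1)·-1.9118) / (-6) = 1.9118
  x3 = (-9 - (0.4)·0.4412 - (2.4)·1.9118) / (6.8) = -2.0242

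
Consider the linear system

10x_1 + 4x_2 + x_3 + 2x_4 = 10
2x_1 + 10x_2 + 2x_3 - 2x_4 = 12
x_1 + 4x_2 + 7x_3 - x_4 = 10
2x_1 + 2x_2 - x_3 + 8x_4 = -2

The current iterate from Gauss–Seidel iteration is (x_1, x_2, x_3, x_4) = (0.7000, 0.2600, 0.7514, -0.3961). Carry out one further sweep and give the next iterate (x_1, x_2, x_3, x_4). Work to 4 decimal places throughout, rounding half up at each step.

(0.9001, 0.7905, 0.7917, -0.5737)

One sweep:
  x_1 = (10 - (4)·0.2600 - (1)·0.7514 - (2)·-0.3961) / (10) = 0.9001
  x_2 = (12 - (2)·0.9001 - (2)·0.7514 - (-2)·-0.3961) / (10) = 0.7905
  x_3 = (10 - (1)·0.9001 - (4)·0.7905 - (-1)·-0.3961) / (7) = 0.7917
  x_4 = (-2 - (2)·0.9001 - (2)·0.7905 - (-1)·0.7917) / (8) = -0.5737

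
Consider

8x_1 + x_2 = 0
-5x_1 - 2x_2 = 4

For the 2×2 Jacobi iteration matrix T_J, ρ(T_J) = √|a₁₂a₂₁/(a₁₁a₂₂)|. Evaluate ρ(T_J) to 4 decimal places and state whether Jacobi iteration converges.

0.5590

a₁₂a₂₁/(a₁₁a₂₂) = (1)·(-5) / ((8)·(-2)) = 0.312500
ρ = √|0.312500| = √0.312500 = 0.5590
ρ < 1, so Jacobi converges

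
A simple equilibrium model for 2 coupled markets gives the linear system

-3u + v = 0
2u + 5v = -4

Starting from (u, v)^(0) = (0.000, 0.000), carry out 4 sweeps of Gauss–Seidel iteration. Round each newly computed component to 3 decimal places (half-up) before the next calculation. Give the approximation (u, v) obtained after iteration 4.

Iteration 1:
  u = (0 - (1)·0.000) / (-3) = 0.000
  v = (-4 - (2)·0.000) / (5) = -0.800
Iteration 2:
  u = (0 - (1)·-0.800) / (-3) = -0.267
  v = (-4 - (2)·-0.267) / (5) = -0.693
Iteration 3:
  u = (0 - (1)·-0.693) / (-3) = -0.231
  v = (-4 - (2)·-0.231) / (5) = -0.708
Iteration 4:
  u = (0 - (1)·-0.708) / (-3) = -0.236
  v = (-4 - (2)·-0.236) / (5) = -0.706

(-0.236, -0.706)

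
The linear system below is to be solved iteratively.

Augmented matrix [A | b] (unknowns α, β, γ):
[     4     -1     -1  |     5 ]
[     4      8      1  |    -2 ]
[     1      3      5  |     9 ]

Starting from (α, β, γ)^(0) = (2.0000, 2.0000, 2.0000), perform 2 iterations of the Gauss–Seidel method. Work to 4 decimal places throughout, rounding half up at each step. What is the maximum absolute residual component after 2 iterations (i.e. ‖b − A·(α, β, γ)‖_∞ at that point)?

0.3138

Iteration 1:
  α = (5 - (-1)·2.0000 - (-1)·2.0000) / (4) = 2.2500
  β = (-2 - (4)·2.2500 - (1)·2.0000) / (8) = -1.6250
  γ = (9 - (1)·2.2500 - (3)·-1.6250) / (5) = 2.3250
Iteration 2:
  α = (5 - (-1)·-1.6250 - (-1)·2.3250) / (4) = 1.4250
  β = (-2 - (4)·1.4250 - (1)·2.3250) / (8) = -1.2531
  γ = (9 - (1)·1.4250 - (3)·-1.2531) / (5) = 2.2669
Residual b − A·x = (0.3138, 0.0579, -0.0002); ∞-norm = 0.3138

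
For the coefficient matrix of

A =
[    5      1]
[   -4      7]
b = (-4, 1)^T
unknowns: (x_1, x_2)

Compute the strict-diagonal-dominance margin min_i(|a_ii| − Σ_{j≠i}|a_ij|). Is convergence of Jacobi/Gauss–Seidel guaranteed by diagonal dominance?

3

row 1: |5| − (1) = 4
row 2: |7| − (4) = 3
minimum over rows = 3 → strictly diagonally dominant (convergence guaranteed)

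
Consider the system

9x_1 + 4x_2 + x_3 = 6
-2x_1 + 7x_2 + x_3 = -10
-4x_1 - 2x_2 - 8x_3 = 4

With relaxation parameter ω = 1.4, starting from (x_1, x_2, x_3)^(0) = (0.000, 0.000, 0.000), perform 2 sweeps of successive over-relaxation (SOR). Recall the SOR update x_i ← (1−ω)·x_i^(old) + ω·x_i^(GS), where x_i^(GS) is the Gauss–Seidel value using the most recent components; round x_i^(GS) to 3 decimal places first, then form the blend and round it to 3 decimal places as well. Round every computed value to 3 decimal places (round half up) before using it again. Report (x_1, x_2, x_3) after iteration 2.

Iteration 1:
  x_1: GS value = (6 - (4)·0.000 - (1)·0.000) / (9) = 0.667;  x_1 ← (1−ω)·0.000 + ω·0.667 = 0.934
  x_2: GS value = (-10 - (-2)·0.934 - (1)·0.000) / (7) = -1.162;  x_2 ← (1−ω)·0.000 + ω·-1.162 = -1.627
  x_3: GS value = (4 - (-4)·0.934 - (-2)·-1.627) / (-8) = -0.560;  x_3 ← (1−ω)·0.000 + ω·-0.560 = -0.784
Iteration 2:
  x_1: GS value = (6 - (4)·-1.627 - (1)·-0.784) / (9) = 1.477;  x_1 ← (1−ω)·0.934 + ω·1.477 = 1.694
  x_2: GS value = (-10 - (-2)·1.694 - (1)·-0.784) / (7) = -0.833;  x_2 ← (1−ω)·-1.627 + ω·-0.833 = -0.515
  x_3: GS value = (4 - (-4)·1.694 - (-2)·-0.515) / (-8) = -1.218;  x_3 ← (1−ω)·-0.784 + ω·-1.218 = -1.392

(1.694, -0.515, -1.392)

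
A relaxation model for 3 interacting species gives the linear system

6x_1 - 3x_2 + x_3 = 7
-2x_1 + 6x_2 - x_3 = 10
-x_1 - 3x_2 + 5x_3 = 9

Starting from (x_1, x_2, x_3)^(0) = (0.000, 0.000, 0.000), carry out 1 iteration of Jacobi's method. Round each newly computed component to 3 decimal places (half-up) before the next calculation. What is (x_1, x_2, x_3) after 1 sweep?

Iteration 1:
  x_1 = (7 - (-3)·0.000 - (1)·0.000) / (6) = 1.167
  x_2 = (10 - (-2)·0.000 - (-1)·0.000) / (6) = 1.667
  x_3 = (9 - (-1)·0.000 - (-3)·0.000) / (5) = 1.800

(1.167, 1.667, 1.800)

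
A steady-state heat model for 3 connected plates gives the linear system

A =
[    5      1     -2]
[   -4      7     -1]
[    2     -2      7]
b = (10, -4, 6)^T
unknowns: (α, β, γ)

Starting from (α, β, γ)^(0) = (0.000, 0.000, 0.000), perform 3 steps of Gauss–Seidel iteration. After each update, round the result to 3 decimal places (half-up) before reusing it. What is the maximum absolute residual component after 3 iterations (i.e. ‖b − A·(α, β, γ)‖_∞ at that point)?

0.014

Iteration 1:
  α = (10 - (1)·0.000 - (-2)·0.000) / (5) = 2.000
  β = (-4 - (-4)·2.000 - (-1)·0.000) / (7) = 0.571
  γ = (6 - (2)·2.000 - (-2)·0.571) / (7) = 0.449
Iteration 2:
  α = (10 - (1)·0.571 - (-2)·0.449) / (5) = 2.065
  β = (-4 - (-4)·2.065 - (-1)·0.449) / (7) = 0.673
  γ = (6 - (2)·2.065 - (-2)·0.673) / (7) = 0.459
Iteration 3:
  α = (10 - (1)·0.673 - (-2)·0.459) / (5) = 2.049
  β = (-4 - (-4)·2.049 - (-1)·0.459) / (7) = 0.665
  γ = (6 - (2)·2.049 - (-2)·0.665) / (7) = 0.462
Residual b − A·x = (0.014, 0.003, -0.002); ∞-norm = 0.014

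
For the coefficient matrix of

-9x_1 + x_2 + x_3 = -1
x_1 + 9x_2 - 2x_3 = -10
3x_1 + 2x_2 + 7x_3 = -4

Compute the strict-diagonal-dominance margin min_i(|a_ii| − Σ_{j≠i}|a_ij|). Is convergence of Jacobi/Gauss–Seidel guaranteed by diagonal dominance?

row 1: |-9| − (1+1) = 7
row 2: |9| − (1+2) = 6
row 3: |7| − (3+2) = 2
minimum over rows = 2 → strictly diagonally dominant (convergence guaranteed)

2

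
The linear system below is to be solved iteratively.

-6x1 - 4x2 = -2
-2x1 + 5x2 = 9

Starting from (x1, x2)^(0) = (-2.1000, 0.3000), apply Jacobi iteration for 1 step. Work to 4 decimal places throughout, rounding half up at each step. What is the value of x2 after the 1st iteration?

Iteration 1:
  x1 = (-2 - (-4)·0.3000) / (-6) = 0.1333
  x2 = (9 - (-2)·-2.1000) / (5) = 0.9600

0.9600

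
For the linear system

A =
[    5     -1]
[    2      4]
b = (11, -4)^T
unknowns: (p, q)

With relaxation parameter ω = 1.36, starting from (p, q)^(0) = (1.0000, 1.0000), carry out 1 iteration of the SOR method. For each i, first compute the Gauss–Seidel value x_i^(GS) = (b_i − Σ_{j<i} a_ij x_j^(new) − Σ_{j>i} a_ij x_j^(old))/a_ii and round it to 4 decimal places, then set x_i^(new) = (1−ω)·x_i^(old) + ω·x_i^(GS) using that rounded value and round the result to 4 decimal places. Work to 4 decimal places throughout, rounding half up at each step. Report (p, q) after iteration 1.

(2.9040, -3.6947)

Iteration 1:
  p: GS value = (11 - (-1)·1.0000) / (5) = 2.4000;  p ← (1−ω)·1.0000 + ω·2.4000 = 2.9040
  q: GS value = (-4 - (2)·2.9040) / (4) = -2.4520;  q ← (1−ω)·1.0000 + ω·-2.4520 = -3.6947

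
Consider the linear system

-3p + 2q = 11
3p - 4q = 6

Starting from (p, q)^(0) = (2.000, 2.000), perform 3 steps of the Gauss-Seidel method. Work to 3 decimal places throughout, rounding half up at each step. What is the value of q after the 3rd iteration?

Iteration 1:
  p = (11 - (2)·2.000) / (-3) = -2.333
  q = (6 - (3)·-2.333) / (-4) = -3.250
Iteration 2:
  p = (11 - (2)·-3.250) / (-3) = -5.833
  q = (6 - (3)·-5.833) / (-4) = -5.875
Iteration 3:
  p = (11 - (2)·-5.875) / (-3) = -7.583
  q = (6 - (3)·-7.583) / (-4) = -7.187

-7.187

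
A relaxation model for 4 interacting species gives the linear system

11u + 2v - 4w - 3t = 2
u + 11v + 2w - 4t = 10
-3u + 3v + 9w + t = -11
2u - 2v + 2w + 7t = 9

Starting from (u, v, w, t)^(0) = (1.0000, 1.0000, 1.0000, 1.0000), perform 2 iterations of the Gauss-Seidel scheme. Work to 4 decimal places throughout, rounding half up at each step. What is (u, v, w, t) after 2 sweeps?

Iteration 1:
  u = (2 - (2)·1.0000 - (-4)·1.0000 - (-3)·1.0000) / (11) = 0.6364
  v = (10 - (1)·0.6364 - (2)·1.0000 - (-4)·1.0000) / (11) = 1.0331
  w = (-11 - (-3)·0.6364 - (3)·1.0331 - (1)·1.0000) / (9) = -1.4656
  t = (9 - (2)·0.6364 - (-2)·1.0331 - (2)·-1.4656) / (7) = 1.8178
Iteration 2:
  u = (2 - (2)·1.0331 - (-4)·-1.4656 - (-3)·1.8178) / (11) = -0.0432
  v = (10 - (1)·-0.0432 - (2)·-1.4656 - (-4)·1.8178) / (11) = 1.8405
  w = (-11 - (-3)·-0.0432 - (3)·1.8405 - (1)·1.8178) / (9) = -2.0521
  t = (9 - (2)·-0.0432 - (-2)·1.8405 - (2)·-2.0521) / (7) = 2.4102

(-0.0432, 1.8405, -2.0521, 2.4102)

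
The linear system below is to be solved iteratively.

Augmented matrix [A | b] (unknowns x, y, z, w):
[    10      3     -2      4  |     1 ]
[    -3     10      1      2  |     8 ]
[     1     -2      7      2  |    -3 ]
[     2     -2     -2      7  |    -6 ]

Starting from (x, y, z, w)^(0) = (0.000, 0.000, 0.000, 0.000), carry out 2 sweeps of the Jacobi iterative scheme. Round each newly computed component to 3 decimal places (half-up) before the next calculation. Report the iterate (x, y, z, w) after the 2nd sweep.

(0.117, 1.044, 0.031, -0.780)

Iteration 1:
  x = (1 - (3)·0.000 - (-2)·0.000 - (4)·0.000) / (10) = 0.100
  y = (8 - (-3)·0.000 - (1)·0.000 - (2)·0.000) / (10) = 0.800
  z = (-3 - (1)·0.000 - (-2)·0.000 - (2)·0.000) / (7) = -0.429
  w = (-6 - (2)·0.000 - (-2)·0.000 - (-2)·0.000) / (7) = -0.857
Iteration 2:
  x = (1 - (3)·0.800 - (-2)·-0.429 - (4)·-0.857) / (10) = 0.117
  y = (8 - (-3)·0.100 - (1)·-0.429 - (2)·-0.857) / (10) = 1.044
  z = (-3 - (1)·0.100 - (-2)·0.800 - (2)·-0.857) / (7) = 0.031
  w = (-6 - (2)·0.100 - (-2)·0.800 - (-2)·-0.429) / (7) = -0.780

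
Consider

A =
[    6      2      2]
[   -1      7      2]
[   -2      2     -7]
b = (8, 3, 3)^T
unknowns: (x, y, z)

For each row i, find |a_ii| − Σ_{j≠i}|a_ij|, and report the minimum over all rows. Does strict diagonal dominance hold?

2

row 1: |6| − (2+2) = 2
row 2: |7| − (1+2) = 4
row 3: |-7| − (2+2) = 3
minimum over rows = 2 → strictly diagonally dominant (convergence guaranteed)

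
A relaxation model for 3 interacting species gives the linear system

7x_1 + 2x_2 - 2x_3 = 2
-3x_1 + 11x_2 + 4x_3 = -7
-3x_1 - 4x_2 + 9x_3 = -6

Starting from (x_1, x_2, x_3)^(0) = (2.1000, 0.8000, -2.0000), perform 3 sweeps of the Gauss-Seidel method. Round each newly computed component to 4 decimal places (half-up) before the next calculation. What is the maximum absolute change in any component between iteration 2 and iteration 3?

0.0953

Iteration 1:
  x_1 = (2 - (2)·0.8000 - (-2)·-2.0000) / (7) = -0.5143
  x_2 = (-7 - (-3)·-0.5143 - (4)·-2.0000) / (11) = -0.0494
  x_3 = (-6 - (-3)·-0.5143 - (-4)·-0.0494) / (9) = -0.8601
Iteration 2:
  x_1 = (2 - (2)·-0.0494 - (-2)·-0.8601) / (7) = 0.0541
  x_2 = (-7 - (-3)·0.0541 - (4)·-0.8601) / (11) = -0.3088
  x_3 = (-6 - (-3)·0.0541 - (-4)·-0.3088) / (9) = -0.7859
Iteration 3:
  x_1 = (2 - (2)·-0.3088 - (-2)·-0.7859) / (7) = 0.1494
  x_2 = (-7 - (-3)·0.1494 - (4)·-0.7859) / (11) = -0.3098
  x_3 = (-6 - (-3)·0.1494 - (-4)·-0.3098) / (9) = -0.7546
Change: (0.0953, -0.0010, 0.0313) → max |·| = 0.0953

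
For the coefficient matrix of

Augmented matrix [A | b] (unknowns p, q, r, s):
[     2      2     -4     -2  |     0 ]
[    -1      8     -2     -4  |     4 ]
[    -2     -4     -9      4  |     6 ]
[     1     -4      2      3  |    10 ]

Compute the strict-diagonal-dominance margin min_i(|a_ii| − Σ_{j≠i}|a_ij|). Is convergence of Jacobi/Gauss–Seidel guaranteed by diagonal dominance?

row 1: |2| − (2+4+2) = -6
row 2: |8| − (1+2+4) = 1
row 3: |-9| − (2+4+4) = -1
row 4: |3| − (1+4+2) = -4
minimum over rows = -6 → not strictly diagonally dominant

-6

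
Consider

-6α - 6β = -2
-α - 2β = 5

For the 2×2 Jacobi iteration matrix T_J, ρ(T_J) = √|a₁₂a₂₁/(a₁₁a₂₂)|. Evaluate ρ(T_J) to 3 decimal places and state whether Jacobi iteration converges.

a₁₂a₂₁/(a₁₁a₂₂) = (-6)·(-1) / ((-6)·(-2)) = 0.500000
ρ = √|0.500000| = √0.500000 = 0.707
ρ < 1, so Jacobi converges

0.707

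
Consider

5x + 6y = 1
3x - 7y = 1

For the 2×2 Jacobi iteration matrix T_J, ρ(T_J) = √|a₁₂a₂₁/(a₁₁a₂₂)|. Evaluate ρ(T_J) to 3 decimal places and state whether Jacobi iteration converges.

a₁₂a₂₁/(a₁₁a₂₂) = (6)·(3) / ((5)·(-7)) = -0.514286
ρ = √|-0.514286| = √0.514286 = 0.717
ρ < 1, so Jacobi converges

0.717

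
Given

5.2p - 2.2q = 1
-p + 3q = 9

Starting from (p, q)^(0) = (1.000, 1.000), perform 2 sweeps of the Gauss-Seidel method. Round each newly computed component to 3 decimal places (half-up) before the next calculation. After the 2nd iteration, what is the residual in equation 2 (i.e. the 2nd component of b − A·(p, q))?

Iteration 1:
  p = (1 - (-2.2)·1.000) / (5.2) = 0.615
  q = (9 - (-1)·0.615) / (3) = 3.205
Iteration 2:
  p = (1 - (-2.2)·3.205) / (5.2) = 1.548
  q = (9 - (-1)·1.548) / (3) = 3.516
Residual b − A·x = (0.686, 0.000)

0.000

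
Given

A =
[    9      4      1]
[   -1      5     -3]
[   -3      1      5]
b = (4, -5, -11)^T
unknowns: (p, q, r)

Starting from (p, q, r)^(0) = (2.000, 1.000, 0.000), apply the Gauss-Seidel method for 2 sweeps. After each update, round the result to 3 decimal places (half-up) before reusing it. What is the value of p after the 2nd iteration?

1.111

Iteration 1:
  p = (4 - (4)·1.000 - (1)·0.000) / (9) = 0.000
  q = (-5 - (-1)·0.000 - (-3)·0.000) / (5) = -1.000
  r = (-11 - (-3)·0.000 - (1)·-1.000) / (5) = -2.000
Iteration 2:
  p = (4 - (4)·-1.000 - (1)·-2.000) / (9) = 1.111
  q = (-5 - (-1)·1.111 - (-3)·-2.000) / (5) = -1.978
  r = (-11 - (-3)·1.111 - (1)·-1.978) / (5) = -1.138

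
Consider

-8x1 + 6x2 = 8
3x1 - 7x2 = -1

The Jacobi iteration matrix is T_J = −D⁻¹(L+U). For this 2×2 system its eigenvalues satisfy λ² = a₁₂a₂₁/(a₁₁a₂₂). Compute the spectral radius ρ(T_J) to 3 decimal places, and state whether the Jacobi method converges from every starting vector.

0.567

a₁₂a₂₁/(a₁₁a₂₂) = (6)·(3) / ((-8)·(-7)) = 0.321429
ρ = √|0.321429| = √0.321429 = 0.567
ρ < 1, so Jacobi converges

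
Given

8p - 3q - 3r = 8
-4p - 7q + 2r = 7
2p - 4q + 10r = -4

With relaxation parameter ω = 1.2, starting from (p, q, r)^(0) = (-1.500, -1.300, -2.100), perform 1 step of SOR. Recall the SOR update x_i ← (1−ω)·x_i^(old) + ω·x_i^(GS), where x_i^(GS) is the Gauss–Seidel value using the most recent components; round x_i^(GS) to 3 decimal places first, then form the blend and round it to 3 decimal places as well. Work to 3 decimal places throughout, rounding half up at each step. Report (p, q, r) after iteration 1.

Iteration 1:
  p: GS value = (8 - (-3)·-1.300 - (-3)·-2.100) / (8) = -0.275;  p ← (1−ω)·-1.500 + ω·-0.275 = -0.030
  q: GS value = (7 - (-4)·-0.030 - (2)·-2.100) / (-7) = -1.583;  q ← (1−ω)·-1.300 + ω·-1.583 = -1.640
  r: GS value = (-4 - (2)·-0.030 - (-4)·-1.640) / (10) = -1.050;  r ← (1−ω)·-2.100 + ω·-1.050 = -0.840

(-0.030, -1.640, -0.840)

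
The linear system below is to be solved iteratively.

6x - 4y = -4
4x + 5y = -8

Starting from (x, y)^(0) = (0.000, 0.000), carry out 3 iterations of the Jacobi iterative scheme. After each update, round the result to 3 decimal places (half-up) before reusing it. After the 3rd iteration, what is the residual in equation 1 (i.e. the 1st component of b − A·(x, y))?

Iteration 1:
  x = (-4 - (-4)·0.000) / (6) = -0.667
  y = (-8 - (4)·0.000) / (5) = -1.600
Iteration 2:
  x = (-4 - (-4)·-1.600) / (6) = -1.733
  y = (-8 - (4)·-0.667) / (5) = -1.066
Iteration 3:
  x = (-4 - (-4)·-1.066) / (6) = -1.377
  y = (-8 - (4)·-1.733) / (5) = -0.214
Residual b − A·x = (3.406, -1.422)

3.406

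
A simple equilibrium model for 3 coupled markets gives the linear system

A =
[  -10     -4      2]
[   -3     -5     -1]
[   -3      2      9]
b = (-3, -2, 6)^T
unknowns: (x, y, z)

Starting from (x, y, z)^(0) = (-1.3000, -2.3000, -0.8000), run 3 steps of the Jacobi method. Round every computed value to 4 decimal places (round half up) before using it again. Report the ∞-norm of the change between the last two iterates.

Iteration 1:
  x = (-3 - (-4)·-2.3000 - (2)·-0.8000) / (-10) = 1.0600
  y = (-2 - (-3)·-1.3000 - (-1)·-0.8000) / (-5) = 1.3400
  z = (6 - (-3)·-1.3000 - (2)·-2.3000) / (9) = 0.7444
Iteration 2:
  x = (-3 - (-4)·1.3400 - (2)·0.7444) / (-10) = -0.0871
  y = (-2 - (-3)·1.0600 - (-1)·0.7444) / (-5) = -0.3849
  z = (6 - (-3)·1.0600 - (2)·1.3400) / (9) = 0.7222
Iteration 3:
  x = (-3 - (-4)·-0.3849 - (2)·0.7222) / (-10) = 0.5984
  y = (-2 - (-3)·-0.0871 - (-1)·0.7222) / (-5) = 0.3078
  z = (6 - (-3)·-0.0871 - (2)·-0.3849) / (9) = 0.7232
Change: (0.6855, 0.6927, 0.0010) → max |·| = 0.6927

0.6927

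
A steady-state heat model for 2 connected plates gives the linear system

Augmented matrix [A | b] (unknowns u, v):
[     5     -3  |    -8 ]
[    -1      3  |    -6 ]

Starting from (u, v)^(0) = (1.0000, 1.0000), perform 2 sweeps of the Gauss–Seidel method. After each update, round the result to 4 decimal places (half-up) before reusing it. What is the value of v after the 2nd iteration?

-3.0000

Iteration 1:
  u = (-8 - (-3)·1.0000) / (5) = -1.0000
  v = (-6 - (-1)·-1.0000) / (3) = -2.3333
Iteration 2:
  u = (-8 - (-3)·-2.3333) / (5) = -3.0000
  v = (-6 - (-1)·-3.0000) / (3) = -3.0000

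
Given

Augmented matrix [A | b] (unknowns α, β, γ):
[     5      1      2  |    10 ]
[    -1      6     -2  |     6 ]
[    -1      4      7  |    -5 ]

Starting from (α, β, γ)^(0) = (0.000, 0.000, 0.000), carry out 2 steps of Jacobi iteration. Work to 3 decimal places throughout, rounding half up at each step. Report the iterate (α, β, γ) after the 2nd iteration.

Iteration 1:
  α = (10 - (1)·0.000 - (2)·0.000) / (5) = 2.000
  β = (6 - (-1)·0.000 - (-2)·0.000) / (6) = 1.000
  γ = (-5 - (-1)·0.000 - (4)·0.000) / (7) = -0.714
Iteration 2:
  α = (10 - (1)·1.000 - (2)·-0.714) / (5) = 2.086
  β = (6 - (-1)·2.000 - (-2)·-0.714) / (6) = 1.095
  γ = (-5 - (-1)·2.000 - (4)·1.000) / (7) = -1.000

(2.086, 1.095, -1.000)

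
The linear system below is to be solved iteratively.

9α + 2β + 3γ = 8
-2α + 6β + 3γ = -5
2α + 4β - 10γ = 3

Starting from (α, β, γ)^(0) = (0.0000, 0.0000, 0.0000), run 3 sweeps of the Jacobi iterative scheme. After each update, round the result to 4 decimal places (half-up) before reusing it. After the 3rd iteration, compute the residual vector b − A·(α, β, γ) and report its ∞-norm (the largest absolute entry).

Iteration 1:
  α = (8 - (2)·0.0000 - (3)·0.0000) / (9) = 0.8889
  β = (-5 - (-2)·0.0000 - (3)·0.0000) / (6) = -0.8333
  γ = (3 - (2)·0.0000 - (4)·0.0000) / (-10) = -0.3000
Iteration 2:
  α = (8 - (2)·-0.8333 - (3)·-0.3000) / (9) = 1.1741
  β = (-5 - (-2)·0.8889 - (3)·-0.3000) / (6) = -0.3870
  γ = (3 - (2)·0.8889 - (4)·-0.8333) / (-10) = -0.4555
Iteration 3:
  α = (8 - (2)·-0.3870 - (3)·-0.4555) / (9) = 1.1267
  β = (-5 - (-2)·1.1741 - (3)·-0.4555) / (6) = -0.2142
  γ = (3 - (2)·1.1741 - (4)·-0.3870) / (-10) = -0.2200
Residual b − A·x = (-1.0519, -0.8014, -0.5966); ∞-norm = 1.0519

1.0519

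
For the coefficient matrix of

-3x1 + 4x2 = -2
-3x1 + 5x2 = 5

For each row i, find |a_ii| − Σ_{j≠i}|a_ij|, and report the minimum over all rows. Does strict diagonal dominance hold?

row 1: |-3| − (4) = -1
row 2: |5| − (3) = 2
minimum over rows = -1 → not strictly diagonally dominant

-1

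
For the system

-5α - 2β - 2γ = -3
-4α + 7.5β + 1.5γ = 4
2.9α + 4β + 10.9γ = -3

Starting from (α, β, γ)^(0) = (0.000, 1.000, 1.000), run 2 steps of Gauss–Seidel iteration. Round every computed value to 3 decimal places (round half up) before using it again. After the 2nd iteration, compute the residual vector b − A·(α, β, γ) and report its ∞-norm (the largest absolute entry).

Iteration 1:
  α = (-3 - (-2)·1.000 - (-2)·1.000) / (-5) = -0.200
  β = (4 - (-4)·-0.200 - (1.5)·1.000) / (7.5) = 0.227
  γ = (-3 - (2.9)·-0.200 - (4)·0.227) / (10.9) = -0.305
Iteration 2:
  α = (-3 - (-2)·0.227 - (-2)·-0.305) / (-5) = 0.631
  β = (4 - (-4)·0.631 - (1.5)·-0.305) / (7.5) = 0.931
  γ = (-3 - (2.9)·0.631 - (4)·0.931) / (10.9) = -0.785
Residual b − A·x = (0.447, 0.719, 0.003); ∞-norm = 0.719

0.719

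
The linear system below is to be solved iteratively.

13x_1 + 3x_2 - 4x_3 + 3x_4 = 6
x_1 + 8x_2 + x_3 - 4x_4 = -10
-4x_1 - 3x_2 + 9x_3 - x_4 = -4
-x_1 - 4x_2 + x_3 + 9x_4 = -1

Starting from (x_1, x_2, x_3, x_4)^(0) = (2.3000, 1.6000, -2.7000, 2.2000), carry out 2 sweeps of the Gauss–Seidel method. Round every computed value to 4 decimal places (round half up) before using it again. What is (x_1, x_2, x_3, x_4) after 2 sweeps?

(0.1916, -1.2070, -0.7645, -0.5413)

Iteration 1:
  x_1 = (6 - (3)·1.6000 - (-4)·-2.7000 - (3)·2.2000) / (13) = -1.2462
  x_2 = (-10 - (1)·-1.2462 - (1)·-2.7000 - (-4)·2.2000) / (8) = 0.3433
  x_3 = (-4 - (-4)·-1.2462 - (-3)·0.3433 - (-1)·2.2000) / (9) = -0.6394
  x_4 = (-1 - (-1)·-1.2462 - (-4)·0.3433 - (1)·-0.6394) / (9) = -0.0260
Iteration 2:
  x_1 = (6 - (3)·0.3433 - (-4)·-0.6394 - (3)·-0.0260) / (13) = 0.1916
  x_2 = (-10 - (1)·0.1916 - (1)·-0.6394 - (-4)·-0.0260) / (8) = -1.2070
  x_3 = (-4 - (-4)·0.1916 - (-3)·-1.2070 - (-1)·-0.0260) / (9) = -0.7645
  x_4 = (-1 - (-1)·0.1916 - (-4)·-1.2070 - (1)·-0.7645) / (9) = -0.5413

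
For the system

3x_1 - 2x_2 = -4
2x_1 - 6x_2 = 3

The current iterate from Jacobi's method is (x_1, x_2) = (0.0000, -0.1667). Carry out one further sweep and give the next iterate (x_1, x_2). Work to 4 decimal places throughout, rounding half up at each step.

(-1.4445, -0.5000)

One sweep:
  x_1 = (-4 - (-2)·-0.1667) / (3) = -1.4445
  x_2 = (3 - (2)·0.0000) / (-6) = -0.5000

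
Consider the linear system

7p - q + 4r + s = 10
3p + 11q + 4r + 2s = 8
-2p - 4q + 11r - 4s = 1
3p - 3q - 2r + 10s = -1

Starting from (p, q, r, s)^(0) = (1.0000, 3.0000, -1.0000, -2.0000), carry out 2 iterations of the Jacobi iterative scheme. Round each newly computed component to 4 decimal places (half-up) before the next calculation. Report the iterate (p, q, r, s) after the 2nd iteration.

(1.1909, -0.2990, 1.1233, -0.4325)

Iteration 1:
  p = (10 - (-1)·3.0000 - (4)·-1.0000 - (1)·-2.0000) / (7) = 2.7143
  q = (8 - (3)·1.0000 - (4)·-1.0000 - (2)·-2.0000) / (11) = 1.1818
  r = (1 - (-2)·1.0000 - (-4)·3.0000 - (-4)·-2.0000) / (11) = 0.6364
  s = (-1 - (3)·1.0000 - (-3)·3.0000 - (-2)·-1.0000) / (10) = 0.3000
Iteration 2:
  p = (10 - (-1)·1.1818 - (4)·0.6364 - (1)·0.3000) / (7) = 1.1909
  q = (8 - (3)·2.7143 - (4)·0.6364 - (2)·0.3000) / (11) = -0.2990
  r = (1 - (-2)·2.7143 - (-4)·1.1818 - (-4)·0.3000) / (11) = 1.1233
  s = (-1 - (3)·2.7143 - (-3)·1.1818 - (-2)·0.6364) / (10) = -0.4325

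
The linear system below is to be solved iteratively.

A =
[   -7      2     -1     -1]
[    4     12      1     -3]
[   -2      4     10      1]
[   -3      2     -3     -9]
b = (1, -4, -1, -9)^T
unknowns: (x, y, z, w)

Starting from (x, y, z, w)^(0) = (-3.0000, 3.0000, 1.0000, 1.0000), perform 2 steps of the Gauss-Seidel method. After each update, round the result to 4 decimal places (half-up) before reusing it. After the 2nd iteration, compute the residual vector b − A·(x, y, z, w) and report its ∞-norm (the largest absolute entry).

1.4602

Iteration 1:
  x = (1 - (2)·3.0000 - (-1)·1.0000 - (-1)·1.0000) / (-7) = 0.4286
  y = (-4 - (4)·0.4286 - (1)·1.0000 - (-3)·1.0000) / (12) = -0.3095
  z = (-1 - (-2)·0.4286 - (4)·-0.3095 - (1)·1.0000) / (10) = 0.0095
  w = (-9 - (-3)·0.4286 - (2)·-0.3095 - (-3)·0.0095) / (-9) = 0.7852
Iteration 2:
  x = (1 - (2)·-0.3095 - (-1)·0.0095 - (-1)·0.7852) / (-7) = -0.3448
  y = (-4 - (4)·-0.3448 - (1)·0.0095 - (-3)·0.7852) / (12) = -0.0229
  z = (-1 - (-2)·-0.3448 - (4)·-0.0229 - (1)·0.7852) / (10) = -0.2383
  w = (-9 - (-3)·-0.3448 - (2)·-0.0229 - (-3)·-0.2383) / (-9) = 1.1893
Residual b − A·x = (-0.4168, 1.4602, -0.4043, 0.0002); ∞-norm = 1.4602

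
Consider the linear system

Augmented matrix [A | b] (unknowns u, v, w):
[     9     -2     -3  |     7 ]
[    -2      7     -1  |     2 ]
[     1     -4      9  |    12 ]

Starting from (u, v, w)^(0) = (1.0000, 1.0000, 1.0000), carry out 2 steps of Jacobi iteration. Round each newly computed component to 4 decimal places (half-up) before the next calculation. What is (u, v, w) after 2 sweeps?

Iteration 1:
  u = (7 - (-2)·1.0000 - (-3)·1.0000) / (9) = 1.3333
  v = (2 - (-2)·1.0000 - (-1)·1.0000) / (7) = 0.7143
  w = (12 - (1)·1.0000 - (-4)·1.0000) / (9) = 1.6667
Iteration 2:
  u = (7 - (-2)·0.7143 - (-3)·1.6667) / (9) = 1.4921
  v = (2 - (-2)·1.3333 - (-1)·1.6667) / (7) = 0.9048
  w = (12 - (1)·1.3333 - (-4)·0.7143) / (9) = 1.5027

(1.4921, 0.9048, 1.5027)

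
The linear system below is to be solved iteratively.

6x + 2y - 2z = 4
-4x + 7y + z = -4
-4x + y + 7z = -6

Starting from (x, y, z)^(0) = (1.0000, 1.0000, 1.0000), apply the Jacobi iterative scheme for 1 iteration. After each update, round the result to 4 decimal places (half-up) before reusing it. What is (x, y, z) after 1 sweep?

Iteration 1:
  x = (4 - (2)·1.0000 - (-2)·1.0000) / (6) = 0.6667
  y = (-4 - (-4)·1.0000 - (1)·1.0000) / (7) = -0.1429
  z = (-6 - (-4)·1.0000 - (1)·1.0000) / (7) = -0.4286

(0.6667, -0.1429, -0.4286)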